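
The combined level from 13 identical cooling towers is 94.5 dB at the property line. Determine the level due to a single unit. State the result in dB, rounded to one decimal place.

13 equal contributions raise the level by 10·log₁₀ 13 = 11.139 dB, so each unit alone gives 94.5 − 11.139.

83.4 dB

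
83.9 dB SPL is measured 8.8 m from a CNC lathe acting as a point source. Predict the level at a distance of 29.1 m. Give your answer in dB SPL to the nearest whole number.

For a point source, L₂ = L₁ − 20·log₁₀(r₂/r₁).
L₂ = 83.9 − 20·log₁₀(29.1/8.8) = 83.9 − 10.388 = 73.51 dB SPL.

74 dB SPL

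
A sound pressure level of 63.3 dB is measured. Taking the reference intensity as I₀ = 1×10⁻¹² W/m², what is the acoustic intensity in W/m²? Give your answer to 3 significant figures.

L = 10·log₁₀(I/I₀) ⇒ I = I₀·10^(L/10) = 10⁻¹² × 10^6.33.

2.14e-06 W/m²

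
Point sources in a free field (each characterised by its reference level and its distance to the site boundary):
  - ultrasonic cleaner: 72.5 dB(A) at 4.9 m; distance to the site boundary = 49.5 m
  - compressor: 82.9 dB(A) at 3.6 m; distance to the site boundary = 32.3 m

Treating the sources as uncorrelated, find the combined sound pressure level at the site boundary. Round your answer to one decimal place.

64.1 dB(A)

Propagate each source to the receiver with L = L_ref − 20·log₁₀(r/r_ref), then add intensities.
ultrasonic cleaner: 72.5 − 20·log₁₀(49.5/4.9) = 72.5 − 20.09 = 52.41 dB(A).
compressor: 82.9 − 20·log₁₀(32.3/3.6) = 82.9 − 19.06 = 63.84 dB(A).
Σ 10^(L/10) = 2.596e+06 → L_total = 10·log₁₀(2.596e+06) = 64.14 dB(A).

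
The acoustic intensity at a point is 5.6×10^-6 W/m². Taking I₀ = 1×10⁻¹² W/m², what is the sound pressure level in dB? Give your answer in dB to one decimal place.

67.5 dB

I/I₀ = 5.6×10^-6/10⁻¹² = 5.6×10^6, and L = 10·log₁₀(I/I₀).
L = 10·(0.7482 + 6) = 67.48 dB.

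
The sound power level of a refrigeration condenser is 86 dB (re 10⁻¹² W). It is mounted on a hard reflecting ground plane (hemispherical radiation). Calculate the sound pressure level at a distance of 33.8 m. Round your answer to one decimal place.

47.4 dB

Free-field hemispherical radiation: L_p = L_w − 10·log₁₀(2π·r²), r = 33.8 m.
2π·r² = 7178 m², 10·log₁₀ of that is 38.560 dB.
L_p = 86 − 38.560 = 47.44 dB.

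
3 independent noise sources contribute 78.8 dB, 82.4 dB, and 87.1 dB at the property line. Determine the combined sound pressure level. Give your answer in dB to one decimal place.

88.8 dB

For uncorrelated sources the intensities add, so convert each level to linear form, sum, and take 10·log₁₀ of the total.
Σ 10^(L/10) = 10^(78.8/10) + 10^(82.4/10) + 10^(87.1/10) = 7.625e+08.
L_total = 10·log₁₀(7.625e+08) = 88.82 dB.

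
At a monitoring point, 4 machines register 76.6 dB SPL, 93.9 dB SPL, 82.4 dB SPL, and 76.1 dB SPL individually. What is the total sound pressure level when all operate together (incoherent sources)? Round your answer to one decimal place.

94.3 dB SPL

For uncorrelated sources the intensities add, so convert each level to linear form, sum, and take 10·log₁₀ of the total.
Σ 10^(L/10) = 10^(76.6/10) + 10^(93.9/10) + 10^(82.4/10) + 10^(76.1/10) = 2.715e+09.
L_total = 10·log₁₀(2.715e+09) = 94.34 dB SPL.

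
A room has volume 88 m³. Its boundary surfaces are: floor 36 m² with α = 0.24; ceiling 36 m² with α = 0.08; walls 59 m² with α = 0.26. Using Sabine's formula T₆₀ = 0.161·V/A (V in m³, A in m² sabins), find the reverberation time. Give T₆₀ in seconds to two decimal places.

0.53 s

Summing Sᵢαᵢ: 36·0.24 + 36·0.08 + 59·0.26 = 26.86 m².
T₆₀ = 0.161·V/A = 0.161·88/26.86 = 0.527 s.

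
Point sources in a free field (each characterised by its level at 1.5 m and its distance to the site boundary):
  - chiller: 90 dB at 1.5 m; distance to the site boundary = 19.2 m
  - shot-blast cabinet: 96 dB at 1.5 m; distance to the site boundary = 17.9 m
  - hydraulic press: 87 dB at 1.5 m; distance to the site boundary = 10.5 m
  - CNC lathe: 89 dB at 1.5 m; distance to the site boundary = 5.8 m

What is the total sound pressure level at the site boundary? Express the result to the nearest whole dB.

80 dB

Apply inverse-square spreading to bring every level to the receiver, then sum 10^(L/10).
chiller: 90 − 20·log₁₀(19.2/1.5) = 90 − 22.14 = 67.86 dB.
shot-blast cabinet: 96 − 20·log₁₀(17.9/1.5) = 96 − 21.54 = 74.46 dB.
hydraulic press: 87 − 20·log₁₀(10.5/1.5) = 87 − 16.90 = 70.10 dB.
CNC lathe: 89 − 20·log₁₀(5.8/1.5) = 89 − 11.75 = 77.25 dB.
Σ 10^(L/10) = 9.742e+07 → L_total = 10·log₁₀(9.742e+07) = 79.89 dB.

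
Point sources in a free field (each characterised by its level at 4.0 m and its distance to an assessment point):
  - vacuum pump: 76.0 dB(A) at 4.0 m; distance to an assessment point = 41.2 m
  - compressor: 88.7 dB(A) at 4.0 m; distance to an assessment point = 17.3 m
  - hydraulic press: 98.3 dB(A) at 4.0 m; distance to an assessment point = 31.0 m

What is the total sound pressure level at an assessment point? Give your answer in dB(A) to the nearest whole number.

82 dB(A)

Propagate each source to the receiver with L = L_ref − 20·log₁₀(r/r_ref), then add intensities.
vacuum pump: 76.0 − 20·log₁₀(41.2/4.0) = 76.0 − 20.26 = 55.74 dB(A).
compressor: 88.7 − 20·log₁₀(17.3/4.0) = 88.7 − 12.72 = 75.98 dB(A).
hydraulic press: 98.3 − 20·log₁₀(31.0/4.0) = 98.3 − 17.79 = 80.51 dB(A).
Σ 10^(L/10) = 1.526e+08 → L_total = 10·log₁₀(1.526e+08) = 81.83 dB(A).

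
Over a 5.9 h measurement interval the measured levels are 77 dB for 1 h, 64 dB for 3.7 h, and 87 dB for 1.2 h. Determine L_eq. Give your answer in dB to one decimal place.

80.5 dB

The energy average is taken in the linear domain: L_eq = 10·log₁₀[(Σ tᵢ·10^(Lᵢ/10))/T], T = 5.9 h.
Σ tᵢ·10^(Lᵢ/10) = 1·10^(77/10) + 3.7·10^(64/10) + 1.2·10^(87/10) = 6.608e+08.
L_eq = 10·log₁₀(6.608e+08/5.9) = 80.49 dB.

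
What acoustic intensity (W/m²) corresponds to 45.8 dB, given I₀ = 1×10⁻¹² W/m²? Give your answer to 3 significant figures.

3.80e-08 W/m²

L = 10·log₁₀(I/I₀) ⇒ I = I₀·10^(L/10) = 10⁻¹² × 10^4.58.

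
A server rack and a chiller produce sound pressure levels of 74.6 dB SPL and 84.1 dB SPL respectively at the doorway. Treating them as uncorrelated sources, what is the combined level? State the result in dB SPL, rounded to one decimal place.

Incoherent sources combine by intensity addition: L_total = 10·log₁₀(Σ 10^(L_i/10)).
Σ 10^(L/10) = 10^(74.6/10) + 10^(84.1/10) = 2.859e+08.
L_total = 10·log₁₀(2.859e+08) = 84.56 dB SPL.

84.6 dB SPL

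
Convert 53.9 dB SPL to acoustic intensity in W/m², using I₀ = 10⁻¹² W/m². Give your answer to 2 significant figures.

I = I₀·10^(L/10) = 10⁻¹² × 10^(53.9/10) = 10^(-6.610).

2.5e-07 W/m²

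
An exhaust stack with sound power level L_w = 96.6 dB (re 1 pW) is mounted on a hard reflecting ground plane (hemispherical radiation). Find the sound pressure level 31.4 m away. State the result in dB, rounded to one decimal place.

Free-field hemispherical radiation: L_p = L_w − 10·log₁₀(2π·r²), r = 31.4 m.
2π·r² = 6195 m², 10·log₁₀ of that is 37.920 dB.
L_p = 96.6 − 37.920 = 58.68 dB.

58.7 dB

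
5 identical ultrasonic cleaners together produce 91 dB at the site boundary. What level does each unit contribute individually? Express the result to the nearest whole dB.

84 dB

5 equal contributions raise the level by 10·log₁₀ 5 = 6.990 dB, so each unit alone gives 91 − 6.990.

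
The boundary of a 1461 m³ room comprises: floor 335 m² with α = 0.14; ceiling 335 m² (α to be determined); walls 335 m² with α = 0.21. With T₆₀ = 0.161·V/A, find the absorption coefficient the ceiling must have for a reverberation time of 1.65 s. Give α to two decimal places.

0.08

From T₆₀ = 0.161·V/A, the target T₆₀ = 1.65 s needs A = 0.161·1461/1.65 = 142.56 m².
Absorption from the other surfaces = 335·0.14 + 335·0.21 = 117.25 m², so the ceiling must supply 25.31 m² over 335 m².
α = 25.31/335 = 0.076.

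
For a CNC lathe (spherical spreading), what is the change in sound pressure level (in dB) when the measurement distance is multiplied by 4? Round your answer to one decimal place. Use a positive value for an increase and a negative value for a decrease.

With spherical spreading the level changes by −20·log₁₀(r₂/r₁).
ΔL = −20·log₁₀(4) = -12.04 dB.

-12.0 dB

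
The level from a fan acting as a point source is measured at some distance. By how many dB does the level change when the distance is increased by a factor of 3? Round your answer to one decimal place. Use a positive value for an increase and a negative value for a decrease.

A point source loses 6 dB per doubling of distance; generally ΔL = −20·log₁₀(r₂/r₁).
ΔL = −20·log₁₀(3) = -9.54 dB.

-9.5 dB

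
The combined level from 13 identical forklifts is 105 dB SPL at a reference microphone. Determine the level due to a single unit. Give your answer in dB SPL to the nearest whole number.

94 dB SPL

For N identical incoherent sources L_total = L₁ + 10·log₁₀ N, so L₁ = 105 − 10·log₁₀(13) = 105 − 11.139.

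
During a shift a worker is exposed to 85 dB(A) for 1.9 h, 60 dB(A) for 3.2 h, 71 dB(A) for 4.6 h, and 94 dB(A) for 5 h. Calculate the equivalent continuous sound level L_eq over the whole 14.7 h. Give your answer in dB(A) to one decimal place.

89.5 dB(A)

The energy average is taken in the linear domain: L_eq = 10·log₁₀[(Σ tᵢ·10^(Lᵢ/10))/T], T = 14.7 h.
Σ tᵢ·10^(Lᵢ/10) = 1.9·10^(85/10) + 3.2·10^(60/10) + 4.6·10^(71/10) + 5·10^(94/10) = 1.322e+10.
L_eq = 10·log₁₀(1.322e+10/14.7) = 89.54 dB(A).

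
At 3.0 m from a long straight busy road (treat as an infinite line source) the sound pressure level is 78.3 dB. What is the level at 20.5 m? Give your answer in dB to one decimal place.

For a line source, L₂ = L₁ − 10·log₁₀(r₂/r₁).
L₂ = 78.3 − 10·log₁₀(20.5/3.0) = 78.3 − 8.346 = 69.95 dB.

70.0 dB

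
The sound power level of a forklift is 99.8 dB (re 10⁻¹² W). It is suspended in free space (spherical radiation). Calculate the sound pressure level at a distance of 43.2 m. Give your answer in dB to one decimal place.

56.1 dB

The power spreads over a sphere of area 4π·r², so L_p = L_w − 10·log₁₀(4π·r²).
4π·r² = 2.345e+04 m², 10·log₁₀ of that is 43.702 dB.
L_p = 99.8 − 43.702 = 56.10 dB.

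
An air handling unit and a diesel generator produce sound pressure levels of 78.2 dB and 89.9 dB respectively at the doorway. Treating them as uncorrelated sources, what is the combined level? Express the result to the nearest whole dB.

90 dB

Incoherent sources combine by intensity addition: L_total = 10·log₁₀(Σ 10^(L_i/10)).
Σ 10^(L/10) = 10^(78.2/10) + 10^(89.9/10) = 1.043e+09.
L_total = 10·log₁₀(1.043e+09) = 90.18 dB.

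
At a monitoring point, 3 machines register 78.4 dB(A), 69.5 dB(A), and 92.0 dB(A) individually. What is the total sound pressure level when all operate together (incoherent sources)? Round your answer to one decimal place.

For uncorrelated sources the intensities add, so convert each level to linear form, sum, and take 10·log₁₀ of the total.
Σ 10^(L/10) = 10^(78.4/10) + 10^(69.5/10) + 10^(92.0/10) = 1.663e+09.
L_total = 10·log₁₀(1.663e+09) = 92.21 dB(A).

92.2 dB(A)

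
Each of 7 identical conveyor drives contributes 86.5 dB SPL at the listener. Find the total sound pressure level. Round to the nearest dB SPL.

N identical incoherent sources raise the level by 10·log₁₀ N.
L_total = 86.5 + 10·log₁₀(7) = 86.5 + 8.451 = 94.95 dB SPL.

95 dB SPL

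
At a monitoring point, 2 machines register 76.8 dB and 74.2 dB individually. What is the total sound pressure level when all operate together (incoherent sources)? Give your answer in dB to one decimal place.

78.7 dB

Incoherent sources combine by intensity addition: L_total = 10·log₁₀(Σ 10^(L_i/10)).
Σ 10^(L/10) = 10^(76.8/10) + 10^(74.2/10) = 7.417e+07.
L_total = 10·log₁₀(7.417e+07) = 78.70 dB.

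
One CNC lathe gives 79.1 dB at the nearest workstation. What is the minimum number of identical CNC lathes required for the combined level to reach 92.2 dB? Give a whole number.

21

N identical sources give L₁ + 10·log₁₀ N, so require 10·log₁₀ N ≥ 92.2 − 79.1 = 13.1 dB.
N ≥ 10^(13.1/10) = 20.417, so N = 21.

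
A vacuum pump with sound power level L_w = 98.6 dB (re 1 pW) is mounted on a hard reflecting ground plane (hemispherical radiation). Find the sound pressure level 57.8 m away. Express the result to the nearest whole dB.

L_p = L_w − 10·log₁₀(2π·r²) with r = 57.8 m.
2π·r² = 2.099e+04 m², 10·log₁₀ of that is 43.220 dB.
L_p = 98.6 − 43.220 = 55.38 dB.

55 dB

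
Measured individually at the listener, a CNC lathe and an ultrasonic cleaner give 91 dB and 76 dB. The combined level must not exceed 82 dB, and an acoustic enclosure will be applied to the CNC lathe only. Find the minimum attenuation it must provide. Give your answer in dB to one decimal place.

Everything except the CNC lathe sums to 10^(76/10) = 3.981e+07 in linear terms, 76.00 dB.
To meet 82 dB overall, the treated CNC lathe may contribute at most 10^(82/10) − 3.981e+07 = 1.187e+08, i.e. 80.74 dB.
Required insertion loss = 91 − 80.74 = 10.26 dB.

10.3 dB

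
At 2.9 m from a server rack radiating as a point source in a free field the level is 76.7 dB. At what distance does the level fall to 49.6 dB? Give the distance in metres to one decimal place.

65.7 m

Point-source spreading drops the level by 20·log₁₀(r₂/r₁); inverting, r₂/r₁ = 10^(ΔL/20).
r₂ = 2.9·10^((76.7−49.6)/20) = 2.9·10^(27.1/20) = 65.67 m.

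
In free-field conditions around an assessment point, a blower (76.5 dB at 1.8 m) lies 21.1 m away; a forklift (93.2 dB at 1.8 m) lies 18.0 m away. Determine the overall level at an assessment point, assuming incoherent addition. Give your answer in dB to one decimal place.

Apply inverse-square spreading to bring every level to the receiver, then sum 10^(L/10).
blower: 76.5 − 20·log₁₀(21.1/1.8) = 76.5 − 21.38 = 55.12 dB.
forklift: 93.2 − 20·log₁₀(18.0/1.8) = 93.2 − 20.00 = 73.20 dB.
Σ 10^(L/10) = 2.122e+07 → L_total = 10·log₁₀(2.122e+07) = 73.27 dB.

73.3 dB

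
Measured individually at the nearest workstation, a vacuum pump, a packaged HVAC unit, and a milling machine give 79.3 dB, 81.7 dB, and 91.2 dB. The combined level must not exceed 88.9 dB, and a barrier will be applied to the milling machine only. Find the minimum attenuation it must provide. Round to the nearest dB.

Everything except the milling machine sums to 10^(79.3/10) + 10^(81.7/10) = 2.330e+08 in linear terms, 83.67 dB.
The limit corresponds to 10^(88.9/10) = 7.762e+08; subtracting the fixed part leaves 5.432e+08 for the milling machine, i.e. 87.35 dB.
Required insertion loss = 91.2 − 87.35 = 3.85 dB.

4 dB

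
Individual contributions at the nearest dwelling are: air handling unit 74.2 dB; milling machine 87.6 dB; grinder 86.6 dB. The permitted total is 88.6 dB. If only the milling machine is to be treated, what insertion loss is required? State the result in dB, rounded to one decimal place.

3.8 dB

The untreated sources together contribute 10^(74.2/10) + 10^(86.6/10) = 4.834e+08, i.e. 86.84 dB.
To meet 88.6 dB overall, the treated milling machine may contribute at most 10^(88.6/10) − 4.834e+08 = 2.410e+08, i.e. 83.82 dB.
So the milling machine must be reduced from 87.6 to 83.82 dB: IL = 3.78 dB.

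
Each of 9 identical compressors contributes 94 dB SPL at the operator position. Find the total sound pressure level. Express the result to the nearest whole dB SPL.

L_total = L₁ + 10·log₁₀ N for N identical incoherent sources.
L_total = 94 + 10·log₁₀(9) = 94 + 9.542 = 103.54 dB SPL.

104 dB SPL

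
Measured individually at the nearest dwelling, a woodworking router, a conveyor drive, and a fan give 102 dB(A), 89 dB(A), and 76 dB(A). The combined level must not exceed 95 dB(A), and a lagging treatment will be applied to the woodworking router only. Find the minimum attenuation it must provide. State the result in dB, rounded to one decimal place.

8.3 dB

Fixed contribution from the other sources: Σ 10^(L/10) = 10^(89/10) + 10^(76/10) = 8.341e+08 (89.21 dB(A)).
The limit corresponds to 10^(95/10) = 3.162e+09; subtracting the fixed part leaves 2.328e+09 for the woodworking router, i.e. 93.67 dB(A).
Required insertion loss = 102 − 93.67 = 8.33 dB.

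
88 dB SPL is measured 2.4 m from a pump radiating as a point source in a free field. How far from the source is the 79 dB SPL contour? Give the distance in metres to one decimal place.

6.8 m

Point-source spreading drops the level by 20·log₁₀(r₂/r₁); inverting, r₂/r₁ = 10^(ΔL/20).
r₂ = 2.4·10^((88−79)/20) = 2.4·10^(9.0/20) = 6.76 m.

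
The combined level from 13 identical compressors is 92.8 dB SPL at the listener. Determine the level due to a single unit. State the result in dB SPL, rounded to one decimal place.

81.7 dB SPL

For N identical incoherent sources L_total = L₁ + 10·log₁₀ N, so L₁ = 92.8 − 10·log₁₀(13) = 92.8 − 11.139.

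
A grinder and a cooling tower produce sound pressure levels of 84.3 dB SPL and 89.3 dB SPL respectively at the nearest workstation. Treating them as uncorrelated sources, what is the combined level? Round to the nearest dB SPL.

For uncorrelated sources the intensities add, so convert each level to linear form, sum, and take 10·log₁₀ of the total.
Σ 10^(L/10) = 10^(84.3/10) + 10^(89.3/10) = 1.120e+09.
L_total = 10·log₁₀(1.120e+09) = 90.49 dB SPL.

90 dB SPL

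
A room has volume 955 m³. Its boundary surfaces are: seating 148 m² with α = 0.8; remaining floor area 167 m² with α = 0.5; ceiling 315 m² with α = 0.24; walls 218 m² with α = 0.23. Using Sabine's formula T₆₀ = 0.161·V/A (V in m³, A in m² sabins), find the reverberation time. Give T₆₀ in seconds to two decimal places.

A = Σ Sᵢαᵢ = 148·0.8 + 167·0.5 + 315·0.24 + 218·0.23 = 327.64 m².
T₆₀ = 0.161 × 955 / 327.64 = 0.469 s.

0.47 s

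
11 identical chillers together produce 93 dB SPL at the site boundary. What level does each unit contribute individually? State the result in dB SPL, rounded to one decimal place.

Dividing the total intensity by 11 lowers the level by 10·log₁₀ 11 = 10.414 dB: L₁ = 93 − 10.414.

82.6 dB SPL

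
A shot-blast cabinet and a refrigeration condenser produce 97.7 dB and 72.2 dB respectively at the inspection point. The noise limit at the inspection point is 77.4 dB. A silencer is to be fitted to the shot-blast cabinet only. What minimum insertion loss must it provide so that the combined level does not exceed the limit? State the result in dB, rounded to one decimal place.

Everything except the shot-blast cabinet sums to 10^(72.2/10) = 1.660e+07 in linear terms, 72.20 dB.
To meet 77.4 dB overall, the treated shot-blast cabinet may contribute at most 10^(77.4/10) − 1.660e+07 = 3.836e+07, i.e. 75.84 dB.
Required insertion loss = 97.7 − 75.84 = 21.86 dB.

21.9 dB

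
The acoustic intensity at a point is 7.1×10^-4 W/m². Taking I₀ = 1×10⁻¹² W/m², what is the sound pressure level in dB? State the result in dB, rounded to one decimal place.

88.5 dB

I/I₀ = 7.1×10^-4/10⁻¹² = 7.1×10^8, and L = 10·log₁₀(I/I₀).
L = 10·(0.8513 + 8) = 88.51 dB.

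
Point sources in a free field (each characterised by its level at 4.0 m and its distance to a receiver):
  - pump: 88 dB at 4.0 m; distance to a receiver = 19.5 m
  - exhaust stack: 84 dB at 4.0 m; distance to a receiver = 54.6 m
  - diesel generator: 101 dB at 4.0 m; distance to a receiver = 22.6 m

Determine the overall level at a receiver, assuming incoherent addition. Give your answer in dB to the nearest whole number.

86 dB

Propagate each source to the receiver with L = L_ref − 20·log₁₀(r/r_ref), then add intensities.
pump: 88 − 20·log₁₀(19.5/4.0) = 88 − 13.76 = 74.24 dB.
exhaust stack: 84 − 20·log₁₀(54.6/4.0) = 84 − 22.70 = 61.30 dB.
diesel generator: 101 − 20·log₁₀(22.6/4.0) = 101 − 15.04 = 85.96 dB.
Σ 10^(L/10) = 4.223e+08 → L_total = 10·log₁₀(4.223e+08) = 86.26 dB.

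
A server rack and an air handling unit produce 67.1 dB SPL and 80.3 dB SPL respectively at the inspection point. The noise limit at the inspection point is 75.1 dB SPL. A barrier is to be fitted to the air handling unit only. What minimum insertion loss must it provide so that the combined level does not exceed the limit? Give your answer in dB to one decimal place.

5.9 dB

The untreated sources together contribute 10^(67.1/10) = 5.129e+06, i.e. 67.10 dB SPL.
The limit corresponds to 10^(75.1/10) = 3.236e+07; subtracting the fixed part leaves 2.723e+07 for the air handling unit, i.e. 74.35 dB SPL.
So the air handling unit must be reduced from 80.3 to 74.35 dB SPL: IL = 5.95 dB.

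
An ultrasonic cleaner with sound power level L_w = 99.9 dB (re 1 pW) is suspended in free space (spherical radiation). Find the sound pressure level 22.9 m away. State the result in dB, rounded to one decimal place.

61.7 dB

The power spreads over a sphere of area 4π·r², so L_p = L_w − 10·log₁₀(4π·r²).
4π·r² = 6590 m², 10·log₁₀ of that is 38.189 dB.
L_p = 99.9 − 38.189 = 61.71 dB.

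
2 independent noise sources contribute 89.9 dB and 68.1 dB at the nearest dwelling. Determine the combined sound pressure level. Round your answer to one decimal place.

For uncorrelated sources the intensities add, so convert each level to linear form, sum, and take 10·log₁₀ of the total.
Σ 10^(L/10) = 10^(89.9/10) + 10^(68.1/10) = 9.837e+08.
L_total = 10·log₁₀(9.837e+08) = 89.93 dB.

89.9 dB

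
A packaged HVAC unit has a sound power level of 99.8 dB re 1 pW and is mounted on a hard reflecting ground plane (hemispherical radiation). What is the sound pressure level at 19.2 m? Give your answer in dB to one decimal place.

66.2 dB

The power spreads over a hemisphere of area 2π·r², so L_p = L_w − 10·log₁₀(2π·r²).
2π·r² = 2316 m², 10·log₁₀ of that is 33.648 dB.
L_p = 99.8 − 33.648 = 66.15 dB.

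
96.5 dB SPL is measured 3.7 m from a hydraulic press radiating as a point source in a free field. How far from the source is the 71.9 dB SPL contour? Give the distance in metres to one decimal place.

62.8 m

For a point source L₁ − L₂ = 20·log₁₀(r₂/r₁), so r₂ = r₁·10^((L₁−L₂)/20).
r₂ = 3.7·10^((96.5−71.9)/20) = 3.7·10^(24.6/20) = 62.84 m.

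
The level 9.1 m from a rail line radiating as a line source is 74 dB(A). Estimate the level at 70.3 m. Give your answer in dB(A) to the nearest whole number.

65 dB(A)

Cylindrical spreading from a line source gives a 10·log₁₀(r₂/r₁) drop.
L₂ = 74 − 10·log₁₀(70.3/9.1) = 74 − 8.879 = 65.12 dB(A).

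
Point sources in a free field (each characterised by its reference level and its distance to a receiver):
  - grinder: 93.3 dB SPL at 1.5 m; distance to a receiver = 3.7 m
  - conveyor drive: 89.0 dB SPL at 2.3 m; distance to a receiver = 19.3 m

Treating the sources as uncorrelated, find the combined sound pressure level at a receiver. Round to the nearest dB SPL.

Propagate each source to the receiver with L = L_ref − 20·log₁₀(r/r_ref), then add intensities.
grinder: 93.3 − 20·log₁₀(3.7/1.5) = 93.3 − 7.84 = 85.46 dB SPL.
conveyor drive: 89.0 − 20·log₁₀(19.3/2.3) = 89.0 − 18.48 = 70.52 dB SPL.
Σ 10^(L/10) = 3.627e+08 → L_total = 10·log₁₀(3.627e+08) = 85.60 dB SPL.

86 dB SPL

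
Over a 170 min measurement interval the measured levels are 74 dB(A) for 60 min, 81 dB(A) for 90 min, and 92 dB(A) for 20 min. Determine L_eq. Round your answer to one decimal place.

The energy average is taken in the linear domain: L_eq = 10·log₁₀[(Σ tᵢ·10^(Lᵢ/10))/T], T = 170 min.
Σ tᵢ·10^(Lᵢ/10) = 60·10^(74/10) + 90·10^(81/10) + 20·10^(92/10) = 4.454e+10.
L_eq = 10·log₁₀(4.454e+10/170) = 84.18 dB(A).

84.2 dB(A)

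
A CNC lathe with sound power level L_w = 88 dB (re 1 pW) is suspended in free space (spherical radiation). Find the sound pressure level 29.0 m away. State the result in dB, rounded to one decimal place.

47.8 dB

L_p = L_w − 10·log₁₀(4π·r²) with r = 29.0 m.
4π·r² = 1.057e+04 m², 10·log₁₀ of that is 40.240 dB.
L_p = 88 − 40.240 = 47.76 dB.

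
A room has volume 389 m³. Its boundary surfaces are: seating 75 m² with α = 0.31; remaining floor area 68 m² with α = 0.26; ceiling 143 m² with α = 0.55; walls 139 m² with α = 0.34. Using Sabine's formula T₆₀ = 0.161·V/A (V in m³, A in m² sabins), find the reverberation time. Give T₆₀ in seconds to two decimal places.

Summing Sᵢαᵢ: 75·0.31 + 68·0.26 + 143·0.55 + 139·0.34 = 166.84 m².
T₆₀ = 0.161 × 389 / 166.84 = 0.375 s.

0.38 s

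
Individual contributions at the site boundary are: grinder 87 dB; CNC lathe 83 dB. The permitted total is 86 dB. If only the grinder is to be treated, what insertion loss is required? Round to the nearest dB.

The untreated sources together contribute 10^(83/10) = 1.995e+08, i.e. 83.00 dB.
The limit corresponds to 10^(86/10) = 3.981e+08; subtracting the fixed part leaves 1.986e+08 for the grinder, i.e. 82.98 dB.
Required insertion loss = 87 − 82.98 = 4.02 dB.

4 dB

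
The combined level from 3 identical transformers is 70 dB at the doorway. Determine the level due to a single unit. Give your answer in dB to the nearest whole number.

65 dB

3 equal contributions raise the level by 10·log₁₀ 3 = 4.771 dB, so each unit alone gives 70 − 4.771.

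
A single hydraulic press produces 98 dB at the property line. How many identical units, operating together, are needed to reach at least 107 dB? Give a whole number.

Need L₁ + 10·log₁₀ N ≥ 107, i.e. log₁₀ N ≥ 0.90.
N ≥ 10^(9.0/10) = 7.943, so N = 8.

8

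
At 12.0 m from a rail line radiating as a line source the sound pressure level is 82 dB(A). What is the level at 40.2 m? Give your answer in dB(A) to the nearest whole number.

77 dB(A)

For a line source, L₂ = L₁ − 10·log₁₀(r₂/r₁).
L₂ = 82 − 10·log₁₀(40.2/12.0) = 82 − 5.250 = 76.75 dB(A).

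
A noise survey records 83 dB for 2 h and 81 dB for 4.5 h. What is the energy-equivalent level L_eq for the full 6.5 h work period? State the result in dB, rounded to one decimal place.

Weight each interval's intensity by its duration and average over T = 6.5 h:
Σ tᵢ·10^(Lᵢ/10) = 2·10^(83/10) + 4.5·10^(81/10) = 9.656e+08.
L_eq = 10·log₁₀(9.656e+08/6.5) = 81.72 dB.

81.7 dB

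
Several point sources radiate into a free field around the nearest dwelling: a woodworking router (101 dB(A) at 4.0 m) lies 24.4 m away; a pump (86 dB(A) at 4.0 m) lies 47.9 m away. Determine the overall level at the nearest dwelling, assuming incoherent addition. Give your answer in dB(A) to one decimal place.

85.3 dB(A)

Apply inverse-square spreading to bring every level to the receiver, then sum 10^(L/10).
woodworking router: 101 − 20·log₁₀(24.4/4.0) = 101 − 15.71 = 85.29 dB(A).
pump: 86 − 20·log₁₀(47.9/4.0) = 86 − 21.57 = 64.43 dB(A).
Σ 10^(L/10) = 3.411e+08 → L_total = 10·log₁₀(3.411e+08) = 85.33 dB(A).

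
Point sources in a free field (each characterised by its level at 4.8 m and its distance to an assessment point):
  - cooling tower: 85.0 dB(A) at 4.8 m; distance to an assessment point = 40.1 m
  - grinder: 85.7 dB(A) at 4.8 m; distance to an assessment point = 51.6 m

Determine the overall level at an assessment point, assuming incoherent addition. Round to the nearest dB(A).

Propagate each source to the receiver with L = L_ref − 20·log₁₀(r/r_ref), then add intensities.
cooling tower: 85.0 − 20·log₁₀(40.1/4.8) = 85.0 − 18.44 = 66.56 dB(A).
grinder: 85.7 − 20·log₁₀(51.6/4.8) = 85.7 − 20.63 = 65.07 dB(A).
Σ 10^(L/10) = 7.746e+06 → L_total = 10·log₁₀(7.746e+06) = 68.89 dB(A).

69 dB(A)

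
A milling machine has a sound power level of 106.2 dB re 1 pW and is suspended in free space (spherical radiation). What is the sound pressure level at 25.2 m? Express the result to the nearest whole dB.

The power spreads over a sphere of area 4π·r², so L_p = L_w − 10·log₁₀(4π·r²).
4π·r² = 7980 m², 10·log₁₀ of that is 39.020 dB.
L_p = 106.2 − 39.020 = 67.18 dB.

67 dB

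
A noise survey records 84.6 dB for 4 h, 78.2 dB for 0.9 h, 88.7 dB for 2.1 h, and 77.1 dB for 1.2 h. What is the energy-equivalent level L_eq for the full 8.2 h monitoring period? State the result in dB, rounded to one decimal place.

85.4 dB

Weight each interval's intensity by its duration and average over T = 8.2 h:
Σ tᵢ·10^(Lᵢ/10) = 4·10^(84.6/10) + 0.9·10^(78.2/10) + 2.1·10^(88.7/10) + 1.2·10^(77.1/10) = 2.831e+09.
L_eq = 10·log₁₀(2.831e+09/8.2) = 85.38 dB.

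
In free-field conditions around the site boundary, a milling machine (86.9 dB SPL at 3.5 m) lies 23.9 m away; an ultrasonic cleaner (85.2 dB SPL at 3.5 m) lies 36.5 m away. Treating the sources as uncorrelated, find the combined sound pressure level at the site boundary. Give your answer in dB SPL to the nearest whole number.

Apply inverse-square spreading to bring every level to the receiver, then sum 10^(L/10).
milling machine: 86.9 − 20·log₁₀(23.9/3.5) = 86.9 − 16.69 = 70.21 dB SPL.
ultrasonic cleaner: 85.2 − 20·log₁₀(36.5/3.5) = 85.2 − 20.36 = 64.84 dB SPL.
Σ 10^(L/10) = 1.355e+07 → L_total = 10·log₁₀(1.355e+07) = 71.32 dB SPL.

71 dB SPL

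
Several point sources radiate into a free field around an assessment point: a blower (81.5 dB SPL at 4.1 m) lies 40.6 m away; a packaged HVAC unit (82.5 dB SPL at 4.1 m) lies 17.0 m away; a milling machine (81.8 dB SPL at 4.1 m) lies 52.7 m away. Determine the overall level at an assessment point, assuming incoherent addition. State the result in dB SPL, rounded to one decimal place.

Apply inverse-square spreading to bring every level to the receiver, then sum 10^(L/10).
blower: 81.5 − 20·log₁₀(40.6/4.1) = 81.5 − 19.91 = 61.59 dB SPL.
packaged HVAC unit: 82.5 − 20·log₁₀(17.0/4.1) = 82.5 − 12.35 = 70.15 dB SPL.
milling machine: 81.8 − 20·log₁₀(52.7/4.1) = 81.8 − 22.18 = 59.62 dB SPL.
Σ 10^(L/10) = 1.270e+07 → L_total = 10·log₁₀(1.270e+07) = 71.04 dB SPL.

71.0 dB SPL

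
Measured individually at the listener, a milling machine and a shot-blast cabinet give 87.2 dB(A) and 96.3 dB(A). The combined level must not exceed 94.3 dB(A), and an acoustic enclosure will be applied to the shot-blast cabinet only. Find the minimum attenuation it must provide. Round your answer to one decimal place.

Everything except the shot-blast cabinet sums to 10^(87.2/10) = 5.248e+08 in linear terms, 87.20 dB(A).
The limit corresponds to 10^(94.3/10) = 2.692e+09; subtracting the fixed part leaves 2.167e+09 for the shot-blast cabinet, i.e. 93.36 dB(A).
Required insertion loss = 96.3 − 93.36 = 2.94 dB.

2.9 dB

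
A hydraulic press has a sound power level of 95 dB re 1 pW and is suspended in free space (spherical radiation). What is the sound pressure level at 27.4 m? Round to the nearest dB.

55 dB

L_p = L_w − 10·log₁₀(4π·r²) with r = 27.4 m.
4π·r² = 9434 m², 10·log₁₀ of that is 39.747 dB.
L_p = 95 − 39.747 = 55.25 dB.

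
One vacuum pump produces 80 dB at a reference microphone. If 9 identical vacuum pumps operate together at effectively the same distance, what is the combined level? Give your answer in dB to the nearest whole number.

With 9 equal, uncorrelated contributions the intensity is 9× that of one unit, giving a rise of 10·log₁₀ 9.
L_total = 80 + 10·log₁₀(9) = 80 + 9.542 = 89.54 dB.

90 dB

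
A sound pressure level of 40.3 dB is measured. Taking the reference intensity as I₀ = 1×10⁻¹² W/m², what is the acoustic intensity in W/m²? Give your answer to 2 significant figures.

1.1e-08 W/m²

L = 10·log₁₀(I/I₀) ⇒ I = I₀·10^(L/10) = 10⁻¹² × 10^4.03.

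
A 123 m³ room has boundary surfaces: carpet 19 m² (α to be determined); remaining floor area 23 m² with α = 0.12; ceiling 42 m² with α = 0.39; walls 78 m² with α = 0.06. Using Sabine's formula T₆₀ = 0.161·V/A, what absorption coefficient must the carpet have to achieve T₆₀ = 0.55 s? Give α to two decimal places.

0.64

Required total absorption A = 0.161·123/0.55 = 36.01 m².
Absorption from the other surfaces = 23·0.12 + 42·0.39 + 78·0.06 = 23.82 m², so the carpet must supply 12.19 m² over 19 m².
α = 12.19/19 = 0.641.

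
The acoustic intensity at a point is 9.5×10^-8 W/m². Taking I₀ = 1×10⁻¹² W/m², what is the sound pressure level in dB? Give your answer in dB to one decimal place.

49.8 dB

I/I₀ = 9.5×10^-8/10⁻¹² = 9.5×10^4, and L = 10·log₁₀(I/I₀).
L = 10·(0.9777 + 4) = 49.78 dB.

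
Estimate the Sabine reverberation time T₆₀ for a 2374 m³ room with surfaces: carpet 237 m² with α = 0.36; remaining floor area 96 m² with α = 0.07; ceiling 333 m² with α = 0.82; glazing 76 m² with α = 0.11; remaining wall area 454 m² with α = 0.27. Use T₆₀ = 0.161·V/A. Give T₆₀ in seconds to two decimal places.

0.77 s

A = Σ Sᵢαᵢ = 237·0.36 + 96·0.07 + 333·0.82 + 76·0.11 + 454·0.27 = 496.04 m².
T₆₀ = 0.161·V/A = 0.161·2374/496.04 = 0.771 s.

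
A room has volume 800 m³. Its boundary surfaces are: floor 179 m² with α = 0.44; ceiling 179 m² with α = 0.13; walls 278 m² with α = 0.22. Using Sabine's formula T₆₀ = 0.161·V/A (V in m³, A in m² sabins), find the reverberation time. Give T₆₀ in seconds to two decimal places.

Total absorption A = 179·0.44 + 179·0.13 + 278·0.22 = 163.19 m² sabins.
T₆₀ = 0.161·V/A = 0.161·800/163.19 = 0.789 s.

0.79 s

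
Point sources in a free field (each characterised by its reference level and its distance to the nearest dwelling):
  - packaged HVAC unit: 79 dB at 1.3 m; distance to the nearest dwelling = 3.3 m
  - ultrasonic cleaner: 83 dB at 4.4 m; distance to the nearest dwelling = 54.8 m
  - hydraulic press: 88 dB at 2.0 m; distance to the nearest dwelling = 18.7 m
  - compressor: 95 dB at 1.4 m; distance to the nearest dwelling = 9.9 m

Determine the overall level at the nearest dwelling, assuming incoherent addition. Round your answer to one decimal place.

79.2 dB

First find each source's level at the receiver (point-source: −20·log₁₀(r/r_ref)), then combine on an intensity basis.
packaged HVAC unit: 79 − 20·log₁₀(3.3/1.3) = 79 − 8.09 = 70.91 dB.
ultrasonic cleaner: 83 − 20·log₁₀(54.8/4.4) = 83 − 21.91 = 61.09 dB.
hydraulic press: 88 − 20·log₁₀(18.7/2.0) = 88 − 19.42 = 68.58 dB.
compressor: 95 − 20·log₁₀(9.9/1.4) = 95 − 16.99 = 78.01 dB.
Σ 10^(L/10) = 8.407e+07 → L_total = 10·log₁₀(8.407e+07) = 79.25 dB.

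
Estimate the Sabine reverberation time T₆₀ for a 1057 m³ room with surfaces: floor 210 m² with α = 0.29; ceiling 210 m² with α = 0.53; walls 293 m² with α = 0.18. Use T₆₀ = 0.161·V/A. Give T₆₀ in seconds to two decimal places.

0.76 s

Total absorption A = 210·0.29 + 210·0.53 + 293·0.18 = 224.94 m² sabins.
T₆₀ = 0.161·V/A = 0.161·1057/224.94 = 0.757 s.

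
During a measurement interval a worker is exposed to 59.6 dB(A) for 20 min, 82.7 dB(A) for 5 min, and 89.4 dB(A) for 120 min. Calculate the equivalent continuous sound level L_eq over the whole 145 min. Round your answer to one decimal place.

88.6 dB(A)

The energy average is taken in the linear domain: L_eq = 10·log₁₀[(Σ tᵢ·10^(Lᵢ/10))/T], T = 145 min.
Σ tᵢ·10^(Lᵢ/10) = 20·10^(59.6/10) + 5·10^(82.7/10) + 120·10^(89.4/10) = 1.055e+11.
L_eq = 10·log₁₀(1.055e+11/145) = 88.62 dB(A).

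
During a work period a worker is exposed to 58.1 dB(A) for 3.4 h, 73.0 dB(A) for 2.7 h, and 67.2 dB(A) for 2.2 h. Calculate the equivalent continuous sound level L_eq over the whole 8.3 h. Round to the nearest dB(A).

Weight each interval's intensity by its duration and average over T = 8.3 h:
Σ tᵢ·10^(Lᵢ/10) = 3.4·10^(58.1/10) + 2.7·10^(73.0/10) + 2.2·10^(67.2/10) = 6.761e+07.
L_eq = 10·log₁₀(6.761e+07/8.3) = 69.11 dB(A).

69 dB(A)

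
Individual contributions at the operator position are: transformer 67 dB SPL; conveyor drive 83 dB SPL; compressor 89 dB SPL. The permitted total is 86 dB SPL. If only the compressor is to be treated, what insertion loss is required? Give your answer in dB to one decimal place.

6.1 dB

The untreated sources together contribute 10^(67/10) + 10^(83/10) = 2.045e+08, i.e. 83.11 dB SPL.
The limit corresponds to 10^(86/10) = 3.981e+08; subtracting the fixed part leaves 1.936e+08 for the compressor, i.e. 82.87 dB SPL.
Required insertion loss = 89 − 82.87 = 6.13 dB.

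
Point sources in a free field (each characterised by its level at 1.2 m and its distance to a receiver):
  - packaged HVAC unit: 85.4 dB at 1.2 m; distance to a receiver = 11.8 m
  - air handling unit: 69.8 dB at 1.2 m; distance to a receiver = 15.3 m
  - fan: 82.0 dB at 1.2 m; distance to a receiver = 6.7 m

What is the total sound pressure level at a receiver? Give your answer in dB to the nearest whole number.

69 dB

Apply inverse-square spreading to bring every level to the receiver, then sum 10^(L/10).
packaged HVAC unit: 85.4 − 20·log₁₀(11.8/1.2) = 85.4 − 19.85 = 65.55 dB.
air handling unit: 69.8 − 20·log₁₀(15.3/1.2) = 69.8 − 22.11 = 47.69 dB.
fan: 82.0 − 20·log₁₀(6.7/1.2) = 82.0 − 14.94 = 67.06 dB.
Σ 10^(L/10) = 8.729e+06 → L_total = 10·log₁₀(8.729e+06) = 69.41 dB.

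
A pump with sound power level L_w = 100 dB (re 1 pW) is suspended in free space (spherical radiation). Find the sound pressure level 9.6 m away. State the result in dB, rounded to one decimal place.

69.4 dB

The power spreads over a sphere of area 4π·r², so L_p = L_w − 10·log₁₀(4π·r²).
4π·r² = 1158 m², 10·log₁₀ of that is 30.638 dB.
L_p = 100 − 30.638 = 69.36 dB.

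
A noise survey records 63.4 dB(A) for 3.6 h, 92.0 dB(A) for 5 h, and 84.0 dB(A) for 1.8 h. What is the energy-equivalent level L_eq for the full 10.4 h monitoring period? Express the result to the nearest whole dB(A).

Weight each interval's intensity by its duration and average over T = 10.4 h:
Σ tᵢ·10^(Lᵢ/10) = 3.6·10^(63.4/10) + 5·10^(92.0/10) + 1.8·10^(84.0/10) = 8.384e+09.
L_eq = 10·log₁₀(8.384e+09/10.4) = 89.06 dB(A).

89 dB(A)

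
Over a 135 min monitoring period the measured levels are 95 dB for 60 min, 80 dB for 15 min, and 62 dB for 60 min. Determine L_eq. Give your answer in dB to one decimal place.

Weight each interval's intensity by its duration and average over T = 135 min:
Σ tᵢ·10^(Lᵢ/10) = 60·10^(95/10) + 15·10^(80/10) + 60·10^(62/10) = 1.913e+11.
L_eq = 10·log₁₀(1.913e+11/135) = 91.51 dB.

91.5 dB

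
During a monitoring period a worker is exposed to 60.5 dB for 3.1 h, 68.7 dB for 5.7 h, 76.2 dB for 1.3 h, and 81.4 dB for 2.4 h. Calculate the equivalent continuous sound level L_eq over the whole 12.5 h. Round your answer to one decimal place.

75.4 dB

L_eq = 10·log₁₀[(1/T)·Σ tᵢ·10^(Lᵢ/10)] with T = 12.5 h.
Σ tᵢ·10^(Lᵢ/10) = 3.1·10^(60.5/10) + 5.7·10^(68.7/10) + 1.3·10^(76.2/10) + 2.4·10^(81.4/10) = 4.312e+08.
L_eq = 10·log₁₀(4.312e+08/12.5) = 75.38 dB.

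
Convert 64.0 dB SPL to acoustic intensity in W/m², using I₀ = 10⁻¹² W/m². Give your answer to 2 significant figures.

L = 10·log₁₀(I/I₀) ⇒ I = I₀·10^(L/10) = 10⁻¹² × 10^6.40.

2.5e-06 W/m²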